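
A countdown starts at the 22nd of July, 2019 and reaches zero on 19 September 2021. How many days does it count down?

790

Jul 22, 2019 → Jul 22, 2020: 366 days (Feb 29, 2020 is in that span).
Jul 22, 2020 → Jul 22, 2021: 365 days.
Jul 22, 2021 → Aug 22, 2021: 31 days (July has 31).
Aug 22, 2021 → Sep 19, 2021: 28 days.
Total: 790 days.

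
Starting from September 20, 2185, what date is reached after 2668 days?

January 9, 2193

+365 (one year) → Sep 20, 2186 (2303 left).
+365 (one year) → Sep 20, 2187 (1938 left).
+366 (one year; includes Feb 29, 2188) → Sep 20, 2188 (1572 left).
+365 (one year) → Sep 20, 2189 (1207 left).
+365 (one year) → Sep 20, 2190 (842 left).
+365 (one year) → Sep 20, 2191 (477 left).
+366 (one year; includes Feb 29, 2192) → Sep 20, 2192 (111 left).
Sep has 30 days: +11 → Oct 1, 2192 (100 left).
Oct has 31 days: +31 → Nov 1, 2192 (69 left).
Nov has 30 days: +30 → Dec 1, 2192 (39 left).
Dec has 31 days: +31 → Jan 1, 2193 (8 left).
+8 → Jan 9, 2193.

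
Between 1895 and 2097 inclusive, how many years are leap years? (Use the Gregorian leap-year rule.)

Multiples of 4 in [1895,2097]: 51.
Of those, multiples of 100: 2 (not leap unless ÷400).
Multiples of 400: 1.
Leap years = 51 − 2 + 1 = 50.

50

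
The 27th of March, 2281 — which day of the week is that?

Doomsday rule: the anchor day for the 2200s is Friday. For year 81: 81÷12 = 6 r 9, and 9÷4 = 2, so 6+9+2 = 17.
Friday + 17 ≡ Monday — that's 2281's doomsday.
In March the doomsday date is Mar 14.
Mar 27 is 13 days after Mar 14; 13 mod 7 = 6, so Monday + 6 = Sunday.

Sunday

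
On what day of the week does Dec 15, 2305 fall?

Friday

Doomsday rule: the anchor day for the 2300s is Wednesday. For year 05: 5÷12 = 0 r 5, and 5÷4 = 1, so 0+5+1 = 6.
Wednesday + 6 ≡ Tuesday — that's 2305's doomsday.
In December the doomsday date is Dec 12.
Dec 15 is 3 days after Dec 12; 3 mod 7 = 3, so Tuesday + 3 = Friday.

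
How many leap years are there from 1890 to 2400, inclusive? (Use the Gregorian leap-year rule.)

124

Multiples of 4 in [1890,2400]: 128.
Of those, multiples of 100: 6 (not leap unless ÷400).
Multiples of 400: 2.
Leap years = 128 − 6 + 2 = 124.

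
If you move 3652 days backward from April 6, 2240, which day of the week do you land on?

Wednesday

First find the weekday of Apr 6, 2240. Doomsday rule: the anchor day for the 2200s is Friday. For year 40: 40÷12 = 3 r 4, and 4÷4 = 1, so 3+4+1 = 8.
Friday + 8 ≡ Saturday — that's 2240's doomsday.
In April the doomsday date is Apr 4.
Apr 6 is 2 days after Apr 4; 2 mod 7 = 2, so Saturday + 2 = Monday.
3652 mod 7 = 5, so 3652 days before a Monday is Monday − 5 = Wednesday.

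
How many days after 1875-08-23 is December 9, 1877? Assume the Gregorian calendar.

839

Aug 23, 1875 → Aug 23, 1876: 366 days (Feb 29, 1876 is in that span).
Aug 23, 1876 → Aug 23, 1877: 365 days.
Aug 23, 1877 → Sep 23, 1877: 31 days (August has 31).
Sep 23, 1877 → Oct 23, 1877: 30 days (September has 30).
Oct 23, 1877 → Nov 23, 1877: 31 days (October has 31).
Nov 23, 1877 → Dec 9, 1877: 16 days.
Total: 839 days.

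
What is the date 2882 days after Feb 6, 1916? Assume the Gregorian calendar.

December 28, 1923

+366 (one year; includes Feb 29, 1916) → Feb 6, 1917 (2516 left).
+365 (one year) → Feb 6, 1918 (2151 left).
+365 (one year) → Feb 6, 1919 (1786 left).
+365 (one year) → Feb 6, 1920 (1421 left).
+366 (one year; includes Feb 29, 1920) → Feb 6, 1921 (1055 left).
+365 (one year) → Feb 6, 1922 (690 left).
+365 (one year) → Feb 6, 1923 (325 left).
Feb has 28 days: +23 → Mar 1, 1923 (302 left).
Mar has 31 days: +31 → Apr 1, 1923 (271 left).
Apr has 30 days: +30 → May 1, 1923 (241 left).
May has 31 days: +31 → Jun 1, 1923 (210 left).
Jun has 30 days: +30 → Jul 1, 1923 (180 left).
Jul has 31 days: +31 → Aug 1, 1923 (149 left).
Aug has 31 days: +31 → Sep 1, 1923 (118 left).
Sep has 30 days: +30 → Oct 1, 1923 (88 left).
Oct has 31 days: +31 → Nov 1, 1923 (57 left).
Nov has 30 days: +30 → Dec 1, 1923 (27 left).
+27 → Dec 28, 1923.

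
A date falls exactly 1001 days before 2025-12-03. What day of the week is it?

Wednesday

Dec 3, 2025 is a Wednesday.
1001 mod 7 = 0, so 1001 days before a Wednesday is Wednesday − 0 = Wednesday.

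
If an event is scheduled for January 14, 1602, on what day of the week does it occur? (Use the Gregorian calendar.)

Monday

Doomsday rule: the anchor day for the 1600s is Tuesday. For year 02: 2÷12 = 0 r 2, and 2÷4 = 0, so 0+2+0 = 2.
Tuesday + 2 ≡ Thursday — that's 1602's doomsday.
In January the doomsday date is Jan 3 (1602 is not a leap year).
Jan 14 is 11 days after Jan 3; 11 mod 7 = 4, so Thursday + 4 = Monday.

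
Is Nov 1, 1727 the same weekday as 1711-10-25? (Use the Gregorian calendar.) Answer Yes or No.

From Oct 25, 1711 to Nov 1, 1727 is 5851 days.
5851 mod 7 = 6, so they are different weekdays.
(Oct 25, 1711 is a Sunday; Nov 1, 1727 is a Saturday.)

No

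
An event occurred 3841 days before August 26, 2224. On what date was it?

February 19, 2214

−366 (one year; includes Feb 29, 2224) → Aug 26, 2223 (3475 left).
−365 (one year) → Aug 26, 2222 (3110 left).
−365 (one year) → Aug 26, 2221 (2745 left).
−365 (one year) → Aug 26, 2220 (2380 left).
−366 (one year; includes Feb 29, 2220) → Aug 26, 2219 (2014 left).
−365 (one year) → Aug 26, 2218 (1649 left).
−365 (one year) → Aug 26, 2217 (1284 left).
−365 (one year) → Aug 26, 2216 (919 left).
−366 (one year; includes Feb 29, 2216) → Aug 26, 2215 (553 left).
−365 (one year) → Aug 26, 2214 (188 left).
−26 → Jul 31, 2214 (end of Jul, 31 days; 162 left).
−31 → Jun 30, 2214 (end of Jun, 30 days; 131 left).
−30 → May 31, 2214 (end of May, 31 days; 101 left).
−31 → Apr 30, 2214 (end of Apr, 30 days; 70 left).
−30 → Mar 31, 2214 (end of Mar, 31 days; 40 left).
−31 → Feb 28, 2214 (end of Feb, 28 days; 9 left).
−9 → Feb 19, 2214.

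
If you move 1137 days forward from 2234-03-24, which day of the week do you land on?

First find the weekday of Mar 24, 2234. Doomsday rule: the anchor day for the 2200s is Friday. For year 34: 34÷12 = 2 r 10, and 10÷4 = 2, so 2+10+2 = 14.
Friday + 14 ≡ Friday — that's 2234's doomsday.
In March the doomsday date is Mar 14.
Mar 24 is 10 days after Mar 14; 10 mod 7 = 3, so Friday + 3 = Monday.
1137 mod 7 = 3, so 1137 days after a Monday is Monday + 3 = Thursday.

Thursday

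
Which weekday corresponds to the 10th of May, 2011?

Tuesday

January 1, 2011 is a Saturday.
Jan 1, 2011 → Feb 1, 2011: 31 days (January has 31).
Feb 1, 2011 → Mar 1, 2011: 28 days (February has 28).
Mar 1, 2011 → Apr 1, 2011: 31 days (March has 31).
Apr 1, 2011 → May 1, 2011: 30 days (April has 30).
May 1, 2011 → May 10, 2011: 9 days.
Total: 129 days.
129 mod 7 = 3, so Saturday + 3 = Tuesday.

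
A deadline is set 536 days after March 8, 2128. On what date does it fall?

+365 (one year) → Mar 8, 2129 (171 left).
Mar has 31 days: +24 → Apr 1, 2129 (147 left).
Apr has 30 days: +30 → May 1, 2129 (117 left).
May has 31 days: +31 → Jun 1, 2129 (86 left).
Jun has 30 days: +30 → Jul 1, 2129 (56 left).
Jul has 31 days: +31 → Aug 1, 2129 (25 left).
+25 → Aug 26, 2129.

August 26, 2129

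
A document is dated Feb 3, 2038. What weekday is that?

Doomsday rule: the anchor day for the 2000s is Tuesday. For year 38: 38÷12 = 3 r 2, and 2÷4 = 0, so 3+2+0 = 5.
Tuesday + 5 ≡ Sunday — that's 2038's doomsday.
In February the doomsday date is Feb 28 (2038 is not a leap year).
Feb 3 is 25 days before Feb 28; 25 mod 7 = 4, so Sunday − 4 = Wednesday.

Wednesday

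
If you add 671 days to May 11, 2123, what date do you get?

March 12, 2125

+366 (one year; includes Feb 29, 2124) → May 11, 2124 (305 left).
May has 31 days: +21 → Jun 1, 2124 (284 left).
Jun has 30 days: +30 → Jul 1, 2124 (254 left).
Jul has 31 days: +31 → Aug 1, 2124 (223 left).
Aug has 31 days: +31 → Sep 1, 2124 (192 left).
Sep has 30 days: +30 → Oct 1, 2124 (162 left).
Oct has 31 days: +31 → Nov 1, 2124 (131 left).
Nov has 30 days: +30 → Dec 1, 2124 (101 left).
Dec has 31 days: +31 → Jan 1, 2125 (70 left).
Jan has 31 days: +31 → Feb 1, 2125 (39 left).
Feb has 28 days: +28 → Mar 1, 2125 (11 left).
+11 → Mar 12, 2125.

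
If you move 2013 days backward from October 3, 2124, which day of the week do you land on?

Friday

Oct 3, 2124 is a Tuesday.
2013 mod 7 = 4, so 2013 days before a Tuesday is Tuesday − 4 = Friday.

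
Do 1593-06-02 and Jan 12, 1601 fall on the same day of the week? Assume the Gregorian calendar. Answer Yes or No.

From Jun 2, 1593 to Jan 12, 1601 is 2781 days.
2781 mod 7 = 2, so they are different weekdays.
(Jun 2, 1593 is a Wednesday; Jan 12, 1601 is a Friday.)

No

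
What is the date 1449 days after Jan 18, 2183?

January 6, 2187

+365 (one year) → Jan 18, 2184 (1084 left).
+366 (one year; includes Feb 29, 2184) → Jan 18, 2185 (718 left).
+365 (one year) → Jan 18, 2186 (353 left).
Jan has 31 days: +14 → Feb 1, 2186 (339 left).
Feb has 28 days: +28 → Mar 1, 2186 (311 left).
Mar has 31 days: +31 → Apr 1, 2186 (280 left).
Apr has 30 days: +30 → May 1, 2186 (250 left).
May has 31 days: +31 → Jun 1, 2186 (219 left).
Jun has 30 days: +30 → Jul 1, 2186 (189 left).
Jul has 31 days: +31 → Aug 1, 2186 (158 left).
Aug has 31 days: +31 → Sep 1, 2186 (127 left).
Sep has 30 days: +30 → Oct 1, 2186 (97 left).
Oct has 31 days: +31 → Nov 1, 2186 (66 left).
Nov has 30 days: +30 → Dec 1, 2186 (36 left).
Dec has 31 days: +31 → Jan 1, 2187 (5 left).
+5 → Jan 6, 2187.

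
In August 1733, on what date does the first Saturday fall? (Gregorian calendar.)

August 1, 1733 is a Saturday.
The first Saturday is therefore August 1 (same day).

August 1, 1733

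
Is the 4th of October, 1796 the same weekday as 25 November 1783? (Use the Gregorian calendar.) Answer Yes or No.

Yes

From Nov 25, 1783 to Oct 4, 1796 is 4697 days.
4697 mod 7 = 0, so they are the same weekday.
(Nov 25, 1783 is a Tuesday; Oct 4, 1796 is a Tuesday.)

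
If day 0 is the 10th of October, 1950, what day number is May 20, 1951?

222

Oct 10, 1950 → Nov 10, 1950: 31 days (October has 31).
Nov 10, 1950 → Dec 10, 1950: 30 days (November has 30).
Dec 10, 1950 → Jan 10, 1951: 31 days (December has 31).
Jan 10, 1951 → Feb 10, 1951: 31 days (January has 31).
Feb 10, 1951 → Mar 10, 1951: 28 days (February has 28).
Mar 10, 1951 → Apr 10, 1951: 31 days (March has 31).
Apr 10, 1951 → May 10, 1951: 30 days (April has 30).
May 10, 1951 → May 20, 1951: 10 days.
Total: 222 days.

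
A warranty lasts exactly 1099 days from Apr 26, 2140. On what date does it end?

+365 (one year) → Apr 26, 2141 (734 left).
+365 (one year) → Apr 26, 2142 (369 left).
Apr has 30 days: +5 → May 1, 2142 (364 left).
May has 31 days: +31 → Jun 1, 2142 (333 left).
Jun has 30 days: +30 → Jul 1, 2142 (303 left).
Jul has 31 days: +31 → Aug 1, 2142 (272 left).
Aug has 31 days: +31 → Sep 1, 2142 (241 left).
Sep has 30 days: +30 → Oct 1, 2142 (211 left).
Oct has 31 days: +31 → Nov 1, 2142 (180 left).
Nov has 30 days: +30 → Dec 1, 2142 (150 left).
Dec has 31 days: +31 → Jan 1, 2143 (119 left).
Jan has 31 days: +31 → Feb 1, 2143 (88 left).
Feb has 28 days: +28 → Mar 1, 2143 (60 left).
Mar has 31 days: +31 → Apr 1, 2143 (29 left).
+29 → Apr 30, 2143.

April 30, 2143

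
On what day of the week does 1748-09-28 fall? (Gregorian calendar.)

Doomsday rule: the anchor day for the 1700s is Sunday. For year 48: 48÷12 = 4 r 0, and 0÷4 = 0, so 4+0+0 = 4.
Sunday + 4 ≡ Thursday — that's 1748's doomsday.
In September the doomsday date is Sep 5.
Sep 28 is 23 days after Sep 5; 23 mod 7 = 2, so Thursday + 2 = Saturday.

Saturday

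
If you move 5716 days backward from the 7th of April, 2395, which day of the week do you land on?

Apr 7, 2395 is a Friday.
5716 mod 7 = 4, so 5716 days before a Friday is Friday − 4 = Monday.

Monday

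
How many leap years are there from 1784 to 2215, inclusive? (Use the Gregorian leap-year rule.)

Multiples of 4 in [1784,2215]: 108.
Of those, multiples of 100: 5 (not leap unless ÷400).
Multiples of 400: 1.
Leap years = 108 − 5 + 1 = 104.

104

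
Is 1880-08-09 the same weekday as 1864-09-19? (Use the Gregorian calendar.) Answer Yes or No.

From Sep 19, 1864 to Aug 9, 1880 is 5803 days.
5803 mod 7 = 0, so they are the same weekday.
(Sep 19, 1864 is a Monday; Aug 9, 1880 is a Monday.)

Yes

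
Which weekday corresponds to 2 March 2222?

Saturday

January 1, 2222 is a Tuesday.
Jan 1, 2222 → Feb 1, 2222: 31 days (January has 31).
Feb 1, 2222 → Mar 1, 2222: 28 days (February has 28).
Mar 1, 2222 → Mar 2, 2222: 1 days.
Total: 60 days.
60 mod 7 = 4, so Tuesday + 4 = Saturday.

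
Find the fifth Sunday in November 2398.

November 1, 2398 is a Sunday.
The first Sunday is therefore November 1 (same day).
The fifth Sunday is 1 + 4×7 = November 29.

November 29, 2398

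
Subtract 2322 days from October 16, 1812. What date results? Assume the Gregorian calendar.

−366 (one year; includes Feb 29, 1812) → Oct 16, 1811 (1956 left).
−365 (one year) → Oct 16, 1810 (1591 left).
−365 (one year) → Oct 16, 1809 (1226 left).
−365 (one year) → Oct 16, 1808 (861 left).
−366 (one year; includes Feb 29, 1808) → Oct 16, 1807 (495 left).
−365 (one year) → Oct 16, 1806 (130 left).
−16 → Sep 30, 1806 (end of Sep, 30 days; 114 left).
−30 → Aug 31, 1806 (end of Aug, 31 days; 84 left).
−31 → Jul 31, 1806 (end of Jul, 31 days; 53 left).
−31 → Jun 30, 1806 (end of Jun, 30 days; 22 left).
−22 → Jun 8, 1806.

June 8, 1806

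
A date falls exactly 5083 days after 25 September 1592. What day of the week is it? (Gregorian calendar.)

First find the weekday of Sep 25, 1592. Doomsday rule: the anchor day for the 1500s is Wednesday. For year 92: 92÷12 = 7 r 8, and 8÷4 = 2, so 7+8+2 = 17.
Wednesday + 17 ≡ Saturday — that's 1592's doomsday.
In September the doomsday date is Sep 5.
Sep 25 is 20 days after Sep 5; 20 mod 7 = 6, so Saturday + 6 = Friday.
5083 mod 7 = 1, so 5083 days after a Friday is Friday + 1 = Saturday.

Saturday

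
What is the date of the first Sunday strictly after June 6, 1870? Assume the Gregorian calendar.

June 12, 1870

Jun 6, 1870 is a Monday.
From Monday to the next Sunday is 6 days.
Jun 6, 1870 + 6 = Jun 12, 1870.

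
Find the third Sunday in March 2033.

March 1, 2033 is a Tuesday.
The first Sunday is therefore March 6 (5 days later).
The third Sunday is 6 + 2×7 = March 20.

March 20, 2033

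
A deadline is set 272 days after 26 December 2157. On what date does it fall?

September 24, 2158

Dec has 31 days: +6 → Jan 1, 2158 (266 left).
Jan has 31 days: +31 → Feb 1, 2158 (235 left).
Feb has 28 days: +28 → Mar 1, 2158 (207 left).
Mar has 31 days: +31 → Apr 1, 2158 (176 left).
Apr has 30 days: +30 → May 1, 2158 (146 left).
May has 31 days: +31 → Jun 1, 2158 (115 left).
Jun has 30 days: +30 → Jul 1, 2158 (85 left).
Jul has 31 days: +31 → Aug 1, 2158 (54 left).
Aug has 31 days: +31 → Sep 1, 2158 (23 left).
+23 → Sep 24, 2158.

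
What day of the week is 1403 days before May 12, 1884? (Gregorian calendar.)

First find the weekday of May 12, 1884. Doomsday rule: the anchor day for the 1800s is Friday. For year 84: 84÷12 = 7 r 0, and 0÷4 = 0, so 7+0+0 = 7.
Friday + 7 ≡ Friday — that's 1884's doomsday.
In May the doomsday date is May 9.
May 12 is 3 days after May 9; 3 mod 7 = 3, so Friday + 3 = Monday.
1403 mod 7 = 3, so 1403 days before a Monday is Monday − 3 = Friday.

Friday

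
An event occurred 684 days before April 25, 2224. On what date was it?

June 11, 2222

−366 (one year; includes Feb 29, 2224) → Apr 25, 2223 (318 left).
−25 → Mar 31, 2223 (end of Mar, 31 days; 293 left).
−31 → Feb 28, 2223 (end of Feb, 28 days; 262 left).
−28 → Jan 31, 2223 (end of Jan, 31 days; 234 left).
−31 → Dec 31, 2222 (end of Dec, 31 days; 203 left).
−31 → Nov 30, 2222 (end of Nov, 30 days; 172 left).
−30 → Oct 31, 2222 (end of Oct, 31 days; 142 left).
−31 → Sep 30, 2222 (end of Sep, 30 days; 111 left).
−30 → Aug 31, 2222 (end of Aug, 31 days; 81 left).
−31 → Jul 31, 2222 (end of Jul, 31 days; 50 left).
−31 → Jun 30, 2222 (end of Jun, 30 days; 19 left).
−19 → Jun 11, 2222.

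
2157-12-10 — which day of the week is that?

Doomsday rule: the anchor day for the 2100s is Sunday. For year 57: 57÷12 = 4 r 9, and 9÷4 = 2, so 4+9+2 = 15.
Sunday + 15 ≡ Monday — that's 2157's doomsday.
In December the doomsday date is Dec 12.
Dec 10 is 2 days before Dec 12; 2 mod 7 = 2, so Monday − 2 = Saturday.

Saturday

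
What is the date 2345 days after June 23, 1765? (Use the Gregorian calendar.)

November 24, 1771

+365 (one year) → Jun 23, 1766 (1980 left).
+365 (one year) → Jun 23, 1767 (1615 left).
+366 (one year; includes Feb 29, 1768) → Jun 23, 1768 (1249 left).
+365 (one year) → Jun 23, 1769 (884 left).
+365 (one year) → Jun 23, 1770 (519 left).
+365 (one year) → Jun 23, 1771 (154 left).
Jun has 30 days: +8 → Jul 1, 1771 (146 left).
Jul has 31 days: +31 → Aug 1, 1771 (115 left).
Aug has 31 days: +31 → Sep 1, 1771 (84 left).
Sep has 30 days: +30 → Oct 1, 1771 (54 left).
Oct has 31 days: +31 → Nov 1, 1771 (23 left).
+23 → Nov 24, 1771.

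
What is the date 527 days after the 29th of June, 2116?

December 8, 2117

+365 (one year) → Jun 29, 2117 (162 left).
Jun has 30 days: +2 → Jul 1, 2117 (160 left).
Jul has 31 days: +31 → Aug 1, 2117 (129 left).
Aug has 31 days: +31 → Sep 1, 2117 (98 left).
Sep has 30 days: +30 → Oct 1, 2117 (68 left).
Oct has 31 days: +31 → Nov 1, 2117 (37 left).
Nov has 30 days: +30 → Dec 1, 2117 (7 left).
+7 → Dec 8, 2117.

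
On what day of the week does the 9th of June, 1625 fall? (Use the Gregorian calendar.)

Doomsday rule: the anchor day for the 1600s is Tuesday. For year 25: 25÷12 = 2 r 1, and 1÷4 = 0, so 2+1+0 = 3.
Tuesday + 3 ≡ Friday — that's 1625's doomsday.
In June the doomsday date is Jun 6.
Jun 9 is 3 days after Jun 6; 3 mod 7 = 3, so Friday + 3 = Monday.

Monday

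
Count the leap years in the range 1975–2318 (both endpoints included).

Multiples of 4 in [1975,2318]: 86.
Of those, multiples of 100: 4 (not leap unless ÷400).
Multiples of 400: 1.
Leap years = 86 − 4 + 1 = 83.

83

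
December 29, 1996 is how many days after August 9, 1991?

Aug 9, 1991 → Aug 9, 1992: 366 days (Feb 29, 1992 is in that span).
Aug 9, 1992 → Aug 9, 1993: 365 days.
Aug 9, 1993 → Aug 9, 1994: 365 days.
Aug 9, 1994 → Aug 9, 1995: 365 days.
Aug 9, 1995 → Aug 9, 1996: 366 days (Feb 29, 1996 is in that span).
Aug 9, 1996 → Sep 9, 1996: 31 days (August has 31).
Sep 9, 1996 → Oct 9, 1996: 30 days (September has 30).
Oct 9, 1996 → Nov 9, 1996: 31 days (October has 31).
Nov 9, 1996 → Dec 9, 1996: 30 days (November has 30).
Dec 9, 1996 → Dec 29, 1996: 20 days.
Total: 1969 days.

1969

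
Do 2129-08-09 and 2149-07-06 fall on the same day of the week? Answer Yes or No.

No

From Aug 9, 2129 to Jul 6, 2149 is 7271 days.
7271 mod 7 = 5, so they are different weekdays.
(Aug 9, 2129 is a Tuesday; Jul 6, 2149 is a Sunday.)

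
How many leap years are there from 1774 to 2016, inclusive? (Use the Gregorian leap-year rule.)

Multiples of 4 in [1774,2016]: 61.
Of those, multiples of 100: 3 (not leap unless ÷400).
Multiples of 400: 1.
Leap years = 61 − 3 + 1 = 59.

59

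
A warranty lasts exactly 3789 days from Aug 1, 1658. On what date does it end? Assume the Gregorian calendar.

December 15, 1668

+365 (one year) → Aug 1, 1659 (3424 left).
+366 (one year; includes Feb 29, 1660) → Aug 1, 1660 (3058 left).
+365 (one year) → Aug 1, 1661 (2693 left).
+365 (one year) → Aug 1, 1662 (2328 left).
+365 (one year) → Aug 1, 1663 (1963 left).
+366 (one year; includes Feb 29, 1664) → Aug 1, 1664 (1597 left).
+365 (one year) → Aug 1, 1665 (1232 left).
+365 (one year) → Aug 1, 1666 (867 left).
+365 (one year) → Aug 1, 1667 (502 left).
+366 (one year; includes Feb 29, 1668) → Aug 1, 1668 (136 left).
Aug has 31 days: +31 → Sep 1, 1668 (105 left).
Sep has 30 days: +30 → Oct 1, 1668 (75 left).
Oct has 31 days: +31 → Nov 1, 1668 (44 left).
Nov has 30 days: +30 → Dec 1, 1668 (14 left).
+14 → Dec 15, 1668.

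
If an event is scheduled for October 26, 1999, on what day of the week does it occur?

Tuesday

January 1, 1999 is a Friday.
Jan 1, 1999 → Feb 1, 1999: 31 days (January has 31).
Feb 1, 1999 → Mar 1, 1999: 28 days (February has 28).
Mar 1, 1999 → Apr 1, 1999: 31 days (March has 31).
Apr 1, 1999 → May 1, 1999: 30 days (April has 30).
May 1, 1999 → Jun 1, 1999: 31 days (May has 31).
Jun 1, 1999 → Jul 1, 1999: 30 days (June has 30).
Jul 1, 1999 → Aug 1, 1999: 31 days (July has 31).
Aug 1, 1999 → Sep 1, 1999: 31 days (August has 31).
Sep 1, 1999 → Oct 1, 1999: 30 days (September has 30).
Oct 1, 1999 → Oct 26, 1999: 25 days.
Total: 298 days.
298 mod 7 = 4, so Friday + 4 = Tuesday.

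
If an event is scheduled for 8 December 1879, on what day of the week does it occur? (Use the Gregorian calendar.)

January 1, 1879 is a Wednesday.
Jan 1, 1879 → Feb 1, 1879: 31 days (January has 31).
Feb 1, 1879 → Mar 1, 1879: 28 days (February has 28).
Mar 1, 1879 → Apr 1, 1879: 31 days (March has 31).
Apr 1, 1879 → May 1, 1879: 30 days (April has 30).
May 1, 1879 → Jun 1, 1879: 31 days (May has 31).
Jun 1, 1879 → Jul 1, 1879: 30 days (June has 30).
Jul 1, 1879 → Aug 1, 1879: 31 days (July has 31).
Aug 1, 1879 → Sep 1, 1879: 31 days (August has 31).
Sep 1, 1879 → Oct 1, 1879: 30 days (September has 30).
Oct 1, 1879 → Nov 1, 1879: 31 days (October has 31).
Nov 1, 1879 → Dec 1, 1879: 30 days (November has 30).
Dec 1, 1879 → Dec 8, 1879: 7 days.
Total: 341 days.
341 mod 7 = 5, so Wednesday + 5 = Monday.

Monday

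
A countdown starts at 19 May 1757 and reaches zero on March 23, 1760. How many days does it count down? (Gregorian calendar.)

May 19, 1757 → May 19, 1758: 365 days.
May 19, 1758 → May 19, 1759: 365 days.
May 19, 1759 → Jun 19, 1759: 31 days (May has 31).
Jun 19, 1759 → Jul 19, 1759: 30 days (June has 30).
Jul 19, 1759 → Aug 19, 1759: 31 days (July has 31).
Aug 19, 1759 → Sep 19, 1759: 31 days (August has 31).
Sep 19, 1759 → Oct 19, 1759: 30 days (September has 30).
Oct 19, 1759 → Nov 19, 1759: 31 days (October has 31).
Nov 19, 1759 → Dec 19, 1759: 30 days (November has 30).
Dec 19, 1759 → Jan 19, 1760: 31 days (December has 31).
Jan 19, 1760 → Feb 19, 1760: 31 days (January has 31).
Feb 19, 1760 → Mar 19, 1760: 29 days (February has 29).
Mar 19, 1760 → Mar 23, 1760: 4 days.
Total: 1039 days.

1039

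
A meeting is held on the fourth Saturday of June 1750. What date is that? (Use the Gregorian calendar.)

June 27, 1750

June 1, 1750 is a Monday.
The first Saturday is therefore June 6 (5 days later).
The fourth Saturday is 6 + 3×7 = June 27.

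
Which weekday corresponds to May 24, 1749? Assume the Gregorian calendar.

Doomsday rule: the anchor day for the 1700s is Sunday. For year 49: 49÷12 = 4 r 1, and 1÷4 = 0, so 4+1+0 = 5.
Sunday + 5 ≡ Friday — that's 1749's doomsday.
In May the doomsday date is May 9.
May 24 is 15 days after May 9; 15 mod 7 = 1, so Friday + 1 = Saturday.

Saturday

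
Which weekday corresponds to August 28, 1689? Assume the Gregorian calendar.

Sunday

Doomsday rule: the anchor day for the 1600s is Tuesday. For year 89: 89÷12 = 7 r 5, and 5÷4 = 1, so 7+5+1 = 13.
Tuesday + 13 ≡ Monday — that's 1689's doomsday.
In August the doomsday date is Aug 8.
Aug 28 is 20 days after Aug 8; 20 mod 7 = 6, so Monday + 6 = Sunday.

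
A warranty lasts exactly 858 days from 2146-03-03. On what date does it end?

July 8, 2148

+365 (one year) → Mar 3, 2147 (493 left).
+366 (one year; includes Feb 29, 2148) → Mar 3, 2148 (127 left).
Mar has 31 days: +29 → Apr 1, 2148 (98 left).
Apr has 30 days: +30 → May 1, 2148 (68 left).
May has 31 days: +31 → Jun 1, 2148 (37 left).
Jun has 30 days: +30 → Jul 1, 2148 (7 left).
+7 → Jul 8, 2148.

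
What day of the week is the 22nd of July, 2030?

Monday

Doomsday rule: the anchor day for the 2000s is Tuesday. For year 30: 30÷12 = 2 r 6, and 6÷4 = 1, so 2+6+1 = 9.
Tuesday + 9 ≡ Thursday — that's 2030's doomsday.
In July the doomsday date is Jul 11.
Jul 22 is 11 days after Jul 11; 11 mod 7 = 4, so Thursday + 4 = Monday.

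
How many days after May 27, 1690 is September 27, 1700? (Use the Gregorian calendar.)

3775

May 27, 1690 → May 27, 1691: 365 days.
May 27, 1691 → May 27, 1692: 366 days (Feb 29, 1692 is in that span).
May 27, 1692 → May 27, 1693: 365 days.
May 27, 1693 → May 27, 1694: 365 days.
May 27, 1694 → May 27, 1695: 365 days.
May 27, 1695 → May 27, 1696: 366 days (Feb 29, 1696 is in that span).
May 27, 1696 → May 27, 1697: 365 days.
May 27, 1697 → May 27, 1698: 365 days.
May 27, 1698 → May 27, 1699: 365 days.
May 27, 1699 → May 27, 1700: 365 days.
May 27, 1700 → Jun 27, 1700: 31 days (May has 31).
Jun 27, 1700 → Jul 27, 1700: 30 days (June has 30).
Jul 27, 1700 → Aug 27, 1700: 31 days (July has 31).
Aug 27, 1700 → Sep 27, 1700: 31 days.
Total: 3775 days.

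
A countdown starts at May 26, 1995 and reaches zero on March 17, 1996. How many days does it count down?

May 26, 1995 → Jun 26, 1995: 31 days (May has 31).
Jun 26, 1995 → Jul 26, 1995: 30 days (June has 30).
Jul 26, 1995 → Aug 26, 1995: 31 days (July has 31).
Aug 26, 1995 → Sep 26, 1995: 31 days (August has 31).
Sep 26, 1995 → Oct 26, 1995: 30 days (September has 30).
Oct 26, 1995 → Nov 26, 1995: 31 days (October has 31).
Nov 26, 1995 → Dec 26, 1995: 30 days (November has 30).
Dec 26, 1995 → Jan 26, 1996: 31 days (December has 31).
Jan 26, 1996 → Feb 26, 1996: 31 days (January has 31).
Feb 26, 1996 → Mar 17, 1996: 20 days.
Total: 296 days.

296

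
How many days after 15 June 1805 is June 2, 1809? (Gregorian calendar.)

Jun 15, 1805 → Jun 15, 1806: 365 days.
Jun 15, 1806 → Jun 15, 1807: 365 days.
Jun 15, 1807 → Jun 15, 1808: 366 days (Feb 29, 1808 is in that span).
Jun 15, 1808 → Jul 15, 1808: 30 days (June has 30).
Jul 15, 1808 → Aug 15, 1808: 31 days (July has 31).
Aug 15, 1808 → Sep 15, 1808: 31 days (August has 31).
Sep 15, 1808 → Oct 15, 1808: 30 days (September has 30).
Oct 15, 1808 → Nov 15, 1808: 31 days (October has 31).
Nov 15, 1808 → Dec 15, 1808: 30 days (November has 30).
Dec 15, 1808 → Jan 15, 1809: 31 days (December has 31).
Jan 15, 1809 → Feb 15, 1809: 31 days (January has 31).
Feb 15, 1809 → Mar 15, 1809: 28 days (February has 28).
Mar 15, 1809 → Apr 15, 1809: 31 days (March has 31).
Apr 15, 1809 → May 15, 1809: 30 days (April has 30).
May 15, 1809 → Jun 2, 1809: 18 days.
Total: 1448 days.

1448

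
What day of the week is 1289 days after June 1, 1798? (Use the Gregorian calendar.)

Jun 1, 1798 is a Friday.
1289 mod 7 = 1, so 1289 days after a Friday is Friday + 1 = Saturday.

Saturday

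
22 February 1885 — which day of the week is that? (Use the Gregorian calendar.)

Sunday

Doomsday rule: the anchor day for the 1800s is Friday. For year 85: 85÷12 = 7 r 1, and 1÷4 = 0, so 7+1+0 = 8.
Friday + 8 ≡ Saturday — that's 1885's doomsday.
In February the doomsday date is Feb 28 (1885 is not a leap year).
Feb 22 is 6 days before Feb 28; 6 mod 7 = 6, so Saturday − 6 = Sunday.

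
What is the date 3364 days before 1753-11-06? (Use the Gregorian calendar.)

−365 (one year) → Nov 6, 1752 (2999 left).
−366 (one year; includes Feb 29, 1752) → Nov 6, 1751 (2633 left).
−365 (one year) → Nov 6, 1750 (2268 left).
−365 (one year) → Nov 6, 1749 (1903 left).
−365 (one year) → Nov 6, 1748 (1538 left).
−366 (one year; includes Feb 29, 1748) → Nov 6, 1747 (1172 left).
−365 (one year) → Nov 6, 1746 (807 left).
−365 (one year) → Nov 6, 1745 (442 left).
−365 (one year) → Nov 6, 1744 (77 left).
−6 → Oct 31, 1744 (end of Oct, 31 days; 71 left).
−31 → Sep 30, 1744 (end of Sep, 30 days; 40 left).
−30 → Aug 31, 1744 (end of Aug, 31 days; 10 left).
−10 → Aug 21, 1744.

August 21, 1744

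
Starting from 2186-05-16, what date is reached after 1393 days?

+365 (one year) → May 16, 2187 (1028 left).
+366 (one year; includes Feb 29, 2188) → May 16, 2188 (662 left).
+365 (one year) → May 16, 2189 (297 left).
May has 31 days: +16 → Jun 1, 2189 (281 left).
Jun has 30 days: +30 → Jul 1, 2189 (251 left).
Jul has 31 days: +31 → Aug 1, 2189 (220 left).
Aug has 31 days: +31 → Sep 1, 2189 (189 left).
Sep has 30 days: +30 → Oct 1, 2189 (159 left).
Oct has 31 days: +31 → Nov 1, 2189 (128 left).
Nov has 30 days: +30 → Dec 1, 2189 (98 left).
Dec has 31 days: +31 → Jan 1, 2190 (67 left).
Jan has 31 days: +31 → Feb 1, 2190 (36 left).
Feb has 28 days: +28 → Mar 1, 2190 (8 left).
+8 → Mar 9, 2190.

March 9, 2190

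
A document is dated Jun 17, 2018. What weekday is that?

January 1, 2018 is a Monday.
Jan 1, 2018 → Feb 1, 2018: 31 days (January has 31).
Feb 1, 2018 → Mar 1, 2018: 28 days (February has 28).
Mar 1, 2018 → Apr 1, 2018: 31 days (March has 31).
Apr 1, 2018 → May 1, 2018: 30 days (April has 30).
May 1, 2018 → Jun 1, 2018: 31 days (May has 31).
Jun 1, 2018 → Jun 17, 2018: 16 days.
Total: 167 days.
167 mod 7 = 6, so Monday + 6 = Sunday.

Sunday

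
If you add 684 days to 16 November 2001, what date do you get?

October 1, 2003

+365 (one year) → Nov 16, 2002 (319 left).
Nov has 30 days: +15 → Dec 1, 2002 (304 left).
Dec has 31 days: +31 → Jan 1, 2003 (273 left).
Jan has 31 days: +31 → Feb 1, 2003 (242 left).
Feb has 28 days: +28 → Mar 1, 2003 (214 left).
Mar has 31 days: +31 → Apr 1, 2003 (183 left).
Apr has 30 days: +30 → May 1, 2003 (153 left).
May has 31 days: +31 → Jun 1, 2003 (122 left).
Jun has 30 days: +30 → Jul 1, 2003 (92 left).
Jul has 31 days: +31 → Aug 1, 2003 (61 left).
Aug has 31 days: +31 → Sep 1, 2003 (30 left).
Sep has 30 days: +30 → Oct 1, 2003 (0 left).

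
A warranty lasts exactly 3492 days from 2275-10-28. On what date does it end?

May 20, 2285

+366 (one year; includes Feb 29, 2276) → Oct 28, 2276 (3126 left).
+365 (one year) → Oct 28, 2277 (2761 left).
+365 (one year) → Oct 28, 2278 (2396 left).
+365 (one year) → Oct 28, 2279 (2031 left).
+366 (one year; includes Feb 29, 2280) → Oct 28, 2280 (1665 left).
+365 (one year) → Oct 28, 2281 (1300 left).
+365 (one year) → Oct 28, 2282 (935 left).
+365 (one year) → Oct 28, 2283 (570 left).
+366 (one year; includes Feb 29, 2284) → Oct 28, 2284 (204 left).
Oct has 31 days: +4 → Nov 1, 2284 (200 left).
Nov has 30 days: +30 → Dec 1, 2284 (170 left).
Dec has 31 days: +31 → Jan 1, 2285 (139 left).
Jan has 31 days: +31 → Feb 1, 2285 (108 left).
Feb has 28 days: +28 → Mar 1, 2285 (80 left).
Mar has 31 days: +31 → Apr 1, 2285 (49 left).
Apr has 30 days: +30 → May 1, 2285 (19 left).
+19 → May 20, 2285.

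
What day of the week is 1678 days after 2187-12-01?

Thursday

Dec 1, 2187 is a Saturday.
1678 mod 7 = 5, so 1678 days after a Saturday is Saturday + 5 = Thursday.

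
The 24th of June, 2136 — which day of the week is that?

Sunday

Doomsday rule: the anchor day for the 2100s is Sunday. For year 36: 36÷12 = 3 r 0, and 0÷4 = 0, so 3+0+0 = 3.
Sunday + 3 ≡ Wednesday — that's 2136's doomsday.
In June the doomsday date is Jun 6.
Jun 24 is 18 days after Jun 6; 18 mod 7 = 4, so Wednesday + 4 = Sunday.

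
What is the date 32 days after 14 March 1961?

Mar has 31 days: +18 → Apr 1, 1961 (14 left).
+14 → Apr 15, 1961.

April 15, 1961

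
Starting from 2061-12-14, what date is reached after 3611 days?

November 3, 2071

+365 (one year) → Dec 14, 2062 (3246 left).
+365 (one year) → Dec 14, 2063 (2881 left).
+366 (one year; includes Feb 29, 2064) → Dec 14, 2064 (2515 left).
+365 (one year) → Dec 14, 2065 (2150 left).
+365 (one year) → Dec 14, 2066 (1785 left).
+365 (one year) → Dec 14, 2067 (1420 left).
+366 (one year; includes Feb 29, 2068) → Dec 14, 2068 (1054 left).
+365 (one year) → Dec 14, 2069 (689 left).
+365 (one year) → Dec 14, 2070 (324 left).
Dec has 31 days: +18 → Jan 1, 2071 (306 left).
Jan has 31 days: +31 → Feb 1, 2071 (275 left).
Feb has 28 days: +28 → Mar 1, 2071 (247 left).
Mar has 31 days: +31 → Apr 1, 2071 (216 left).
Apr has 30 days: +30 → May 1, 2071 (186 left).
May has 31 days: +31 → Jun 1, 2071 (155 left).
Jun has 30 days: +30 → Jul 1, 2071 (125 left).
Jul has 31 days: +31 → Aug 1, 2071 (94 left).
Aug has 31 days: +31 → Sep 1, 2071 (63 left).
Sep has 30 days: +30 → Oct 1, 2071 (33 left).
Oct has 31 days: +31 → Nov 1, 2071 (2 left).
+2 → Nov 3, 2071.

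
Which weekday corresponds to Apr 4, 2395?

Doomsday rule: the anchor day for the 2300s is Wednesday. For year 95: 95÷12 = 7 r 11, and 11÷4 = 2, so 7+11+2 = 20.
Wednesday + 20 ≡ Tuesday — that's 2395's doomsday.
In April the doomsday date is Apr 4.
Apr 4 is the doomsday itself: Tuesday.

Tuesday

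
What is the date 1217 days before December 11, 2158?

August 12, 2155

−365 (one year) → Dec 11, 2157 (852 left).
−365 (one year) → Dec 11, 2156 (487 left).
−366 (one year; includes Feb 29, 2156) → Dec 11, 2155 (121 left).
−11 → Nov 30, 2155 (end of Nov, 30 days; 110 left).
−30 → Oct 31, 2155 (end of Oct, 31 days; 80 left).
−31 → Sep 30, 2155 (end of Sep, 30 days; 49 left).
−30 → Aug 31, 2155 (end of Aug, 31 days; 19 left).
−19 → Aug 12, 2155.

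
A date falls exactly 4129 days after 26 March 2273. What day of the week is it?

Mar 26, 2273 is a Wednesday.
4129 mod 7 = 6, so 4129 days after a Wednesday is Wednesday + 6 = Tuesday.

Tuesday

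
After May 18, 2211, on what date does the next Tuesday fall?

May 18, 2211 is a Saturday.
From Saturday to the next Tuesday is 3 days.
May 18, 2211 + 3 = May 21, 2211.

May 21, 2211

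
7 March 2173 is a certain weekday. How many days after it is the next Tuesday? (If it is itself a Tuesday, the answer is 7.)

2

Mar 7, 2173 is a Sunday.
From Sunday to the next Tuesday is 2 days.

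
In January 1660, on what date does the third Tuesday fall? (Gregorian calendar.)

January 20, 1660

January 1, 1660 is a Thursday.
The first Tuesday is therefore January 6 (5 days later).
The third Tuesday is 6 + 2×7 = January 20.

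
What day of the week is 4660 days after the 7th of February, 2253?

First find the weekday of Feb 7, 2253. Doomsday rule: the anchor day for the 2200s is Friday. For year 53: 53÷12 = 4 r 5, and 5÷4 = 1, so 4+5+1 = 10.
Friday + 10 ≡ Monday — that's 2253's doomsday.
In February the doomsday date is Feb 28 (2253 is not a leap year).
Feb 7 is 21 days before Feb 28; 21 mod 7 = 0, so Monday − 0 = Monday.
4660 mod 7 = 5, so 4660 days after a Monday is Monday + 5 = Saturday.

Saturday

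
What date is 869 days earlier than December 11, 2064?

July 26, 2062

−366 (one year; includes Feb 29, 2064) → Dec 11, 2063 (503 left).
−365 (one year) → Dec 11, 2062 (138 left).
−11 → Nov 30, 2062 (end of Nov, 30 days; 127 left).
−30 → Oct 31, 2062 (end of Oct, 31 days; 97 left).
−31 → Sep 30, 2062 (end of Sep, 30 days; 66 left).
−30 → Aug 31, 2062 (end of Aug, 31 days; 36 left).
−31 → Jul 31, 2062 (end of Jul, 31 days; 5 left).
−5 → Jul 26, 2062.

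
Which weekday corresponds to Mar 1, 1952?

Doomsday rule: the anchor day for the 1900s is Wednesday. For year 52: 52÷12 = 4 r 4, and 4÷4 = 1, so 4+4+1 = 9.
Wednesday + 9 ≡ Friday — that's 1952's doomsday.
In March the doomsday date is Mar 14.
Mar 1 is 13 days before Mar 14; 13 mod 7 = 6, so Friday − 6 = Saturday.

Saturday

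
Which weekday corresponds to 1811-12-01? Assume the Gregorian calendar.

Doomsday rule: the anchor day for the 1800s is Friday. For year 11: 11÷12 = 0 r 11, and 11÷4 = 2, so 0+11+2 = 13.
Friday + 13 ≡ Thursday — that's 1811's doomsday.
In December the doomsday date is Dec 12.
Dec 1 is 11 days before Dec 12; 11 mod 7 = 4, so Thursday − 4 = Sunday.

Sunday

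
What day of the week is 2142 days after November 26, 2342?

Thursday

First find the weekday of Nov 26, 2342. Doomsday rule: the anchor day for the 2300s is Wednesday. For year 42: 42÷12 = 3 r 6, and 6÷4 = 1, so 3+6+1 = 10.
Wednesday + 10 ≡ Saturday — that's 2342's doomsday.
In November the doomsday date is Nov 7.
Nov 26 is 19 days after Nov 7; 19 mod 7 = 5, so Saturday + 5 = Thursday.
2142 mod 7 = 0, so 2142 days after a Thursday is Thursday + 0 = Thursday.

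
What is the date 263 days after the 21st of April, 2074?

Apr has 30 days: +10 → May 1, 2074 (253 left).
May has 31 days: +31 → Jun 1, 2074 (222 left).
Jun has 30 days: +30 → Jul 1, 2074 (192 left).
Jul has 31 days: +31 → Aug 1, 2074 (161 left).
Aug has 31 days: +31 → Sep 1, 2074 (130 left).
Sep has 30 days: +30 → Oct 1, 2074 (100 left).
Oct has 31 days: +31 → Nov 1, 2074 (69 left).
Nov has 30 days: +30 → Dec 1, 2074 (39 left).
Dec has 31 days: +31 → Jan 1, 2075 (8 left).
+8 → Jan 9, 2075.

January 9, 2075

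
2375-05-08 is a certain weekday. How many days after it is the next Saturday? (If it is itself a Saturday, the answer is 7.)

2

May 8, 2375 is a Thursday.
From Thursday to the next Saturday is 2 days.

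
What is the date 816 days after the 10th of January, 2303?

April 5, 2305

+365 (one year) → Jan 10, 2304 (451 left).
+366 (one year; includes Feb 29, 2304) → Jan 10, 2305 (85 left).
Jan has 31 days: +22 → Feb 1, 2305 (63 left).
Feb has 28 days: +28 → Mar 1, 2305 (35 left).
Mar has 31 days: +31 → Apr 1, 2305 (4 left).
+4 → Apr 5, 2305.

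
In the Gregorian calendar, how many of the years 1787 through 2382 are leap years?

Multiples of 4 in [1787,2382]: 149.
Of those, multiples of 100: 6 (not leap unless ÷400).
Multiples of 400: 1.
Leap years = 149 − 6 + 1 = 144.

144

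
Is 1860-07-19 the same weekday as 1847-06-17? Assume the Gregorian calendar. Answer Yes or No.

From Jun 17, 1847 to Jul 19, 1860 is 4781 days.
4781 mod 7 = 0, so they are the same weekday.
(Jun 17, 1847 is a Thursday; Jul 19, 1860 is a Thursday.)

Yes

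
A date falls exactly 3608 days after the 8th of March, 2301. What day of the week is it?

Monday

Mar 8, 2301 is a Friday.
3608 mod 7 = 3, so 3608 days after a Friday is Friday + 3 = Monday.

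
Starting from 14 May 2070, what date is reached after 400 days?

May has 31 days: +18 → Jun 1, 2070 (382 left).
Jun has 30 days: +30 → Jul 1, 2070 (352 left).
Jul has 31 days: +31 → Aug 1, 2070 (321 left).
Aug has 31 days: +31 → Sep 1, 2070 (290 left).
Sep has 30 days: +30 → Oct 1, 2070 (260 left).
Oct has 31 days: +31 → Nov 1, 2070 (229 left).
Nov has 30 days: +30 → Dec 1, 2070 (199 left).
Dec has 31 days: +31 → Jan 1, 2071 (168 left).
Jan has 31 days: +31 → Feb 1, 2071 (137 left).
Feb has 28 days: +28 → Mar 1, 2071 (109 left).
Mar has 31 days: +31 → Apr 1, 2071 (78 left).
Apr has 30 days: +30 → May 1, 2071 (48 left).
May has 31 days: +31 → Jun 1, 2071 (17 left).
+17 → Jun 18, 2071.

June 18, 2071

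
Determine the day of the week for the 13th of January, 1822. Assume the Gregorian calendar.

Doomsday rule: the anchor day for the 1800s is Friday. For year 22: 22÷12 = 1 r 10, and 10÷4 = 2, so 1+10+2 = 13.
Friday + 13 ≡ Thursday — that's 1822's doomsday.
In January the doomsday date is Jan 3 (1822 is not a leap year).
Jan 13 is 10 days after Jan 3; 10 mod 7 = 3, so Thursday + 3 = Sunday.

Sunday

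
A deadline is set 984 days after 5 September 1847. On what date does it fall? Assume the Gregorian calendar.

+366 (one year; includes Feb 29, 1848) → Sep 5, 1848 (618 left).
+365 (one year) → Sep 5, 1849 (253 left).
Sep has 30 days: +26 → Oct 1, 1849 (227 left).
Oct has 31 days: +31 → Nov 1, 1849 (196 left).
Nov has 30 days: +30 → Dec 1, 1849 (166 left).
Dec has 31 days: +31 → Jan 1, 1850 (135 left).
Jan has 31 days: +31 → Feb 1, 1850 (104 left).
Feb has 28 days: +28 → Mar 1, 1850 (76 left).
Mar has 31 days: +31 → Apr 1, 1850 (45 left).
Apr has 30 days: +30 → May 1, 1850 (15 left).
+15 → May 16, 1850.

May 16, 1850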